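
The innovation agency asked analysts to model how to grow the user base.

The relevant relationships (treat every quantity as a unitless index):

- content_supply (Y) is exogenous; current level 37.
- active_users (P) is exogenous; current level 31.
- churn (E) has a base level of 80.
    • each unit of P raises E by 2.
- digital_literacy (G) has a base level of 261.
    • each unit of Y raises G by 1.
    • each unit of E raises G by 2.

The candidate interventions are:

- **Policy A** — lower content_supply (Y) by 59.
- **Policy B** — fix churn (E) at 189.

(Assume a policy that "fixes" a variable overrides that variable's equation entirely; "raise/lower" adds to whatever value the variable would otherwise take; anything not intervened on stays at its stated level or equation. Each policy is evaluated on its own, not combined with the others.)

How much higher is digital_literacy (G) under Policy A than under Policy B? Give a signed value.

Policy A (Y − 59):
  Y = 37 − 59 = -22
  P = 31
  E = 80 + 2·31 = 142
  G = 261 + (-22) + 2·142 = 523
Policy B (E := 189):
  Y = 37
  P = 31
  E = 189
  G = 261 + 37 + 2·189 = 676
G: 523 − 676 = -153

-153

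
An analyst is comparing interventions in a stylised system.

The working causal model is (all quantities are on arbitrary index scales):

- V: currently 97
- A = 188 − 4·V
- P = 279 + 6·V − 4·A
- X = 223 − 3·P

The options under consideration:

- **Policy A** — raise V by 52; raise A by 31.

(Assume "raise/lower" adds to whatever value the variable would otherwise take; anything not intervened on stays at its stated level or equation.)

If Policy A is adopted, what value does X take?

Policy A (V + 52, A + 31):
  V = 97 + 52 = 149
  A = 188 − 4·149 (+31 from intervention) = -377
  P = 279 + 6·149 − 4·(-377) = 2681
  X = 223 − 3·2681 = -7820

-7820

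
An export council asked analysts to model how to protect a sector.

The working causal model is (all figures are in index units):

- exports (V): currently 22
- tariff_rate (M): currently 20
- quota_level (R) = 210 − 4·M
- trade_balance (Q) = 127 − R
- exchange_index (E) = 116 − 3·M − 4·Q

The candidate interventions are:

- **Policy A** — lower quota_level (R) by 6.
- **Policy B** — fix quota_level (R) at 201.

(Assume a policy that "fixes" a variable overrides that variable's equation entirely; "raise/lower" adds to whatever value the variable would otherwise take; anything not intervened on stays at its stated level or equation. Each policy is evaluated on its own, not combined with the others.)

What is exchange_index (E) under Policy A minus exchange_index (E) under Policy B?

Policy A (R − 6):
  M = 20
  R = 210 − 4·20 (−6 from intervention) = 124
  Q = 127 − 124 = 3
  E = 116 − 3·20 − 4·3 = 44
Policy B (R := 201):
  M = 20
  R = 201
  Q = 127 − 201 = -74
  E = 116 − 3·20 − 4·(-74) = 352
E: 44 − 352 = -308

-308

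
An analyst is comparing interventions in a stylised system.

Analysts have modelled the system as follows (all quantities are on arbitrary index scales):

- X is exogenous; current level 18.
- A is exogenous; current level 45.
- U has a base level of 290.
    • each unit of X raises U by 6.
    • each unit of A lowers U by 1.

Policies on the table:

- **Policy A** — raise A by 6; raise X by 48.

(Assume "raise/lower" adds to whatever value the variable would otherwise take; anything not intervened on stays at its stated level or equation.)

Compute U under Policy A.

635

Policy A (A + 6, X + 48):
  X = 18 + 48 = 66
  A = 45 + 6 = 51
  U = 290 + 6·66 − 51 = 635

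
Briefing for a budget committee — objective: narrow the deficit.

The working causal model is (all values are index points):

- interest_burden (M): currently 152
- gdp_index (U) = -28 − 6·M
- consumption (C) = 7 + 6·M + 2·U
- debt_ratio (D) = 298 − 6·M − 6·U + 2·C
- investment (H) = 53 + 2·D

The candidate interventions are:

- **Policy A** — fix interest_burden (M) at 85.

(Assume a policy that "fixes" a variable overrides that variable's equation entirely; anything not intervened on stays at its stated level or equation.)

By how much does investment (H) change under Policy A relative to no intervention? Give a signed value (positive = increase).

Baseline:
  M = 152
  U = -28 − 6·152 = -940
  C = 7 + 6·152 + 2·(-940) = -961
  D = 298 − 6·152 − 6·(-940) + 2·(-961) = 3104
  H = 53 + 2·3104 = 6261
Policy A (M := 85):
  M = 85
  U = -28 − 6·85 = -538
  C = 7 + 6·85 + 2·(-538) = -559
  D = 298 − 6·85 − 6·(-538) + 2·(-559) = 1898
  H = 53 + 2·1898 = 3849
Change in H: 3849 − 6261 = -2412

-2412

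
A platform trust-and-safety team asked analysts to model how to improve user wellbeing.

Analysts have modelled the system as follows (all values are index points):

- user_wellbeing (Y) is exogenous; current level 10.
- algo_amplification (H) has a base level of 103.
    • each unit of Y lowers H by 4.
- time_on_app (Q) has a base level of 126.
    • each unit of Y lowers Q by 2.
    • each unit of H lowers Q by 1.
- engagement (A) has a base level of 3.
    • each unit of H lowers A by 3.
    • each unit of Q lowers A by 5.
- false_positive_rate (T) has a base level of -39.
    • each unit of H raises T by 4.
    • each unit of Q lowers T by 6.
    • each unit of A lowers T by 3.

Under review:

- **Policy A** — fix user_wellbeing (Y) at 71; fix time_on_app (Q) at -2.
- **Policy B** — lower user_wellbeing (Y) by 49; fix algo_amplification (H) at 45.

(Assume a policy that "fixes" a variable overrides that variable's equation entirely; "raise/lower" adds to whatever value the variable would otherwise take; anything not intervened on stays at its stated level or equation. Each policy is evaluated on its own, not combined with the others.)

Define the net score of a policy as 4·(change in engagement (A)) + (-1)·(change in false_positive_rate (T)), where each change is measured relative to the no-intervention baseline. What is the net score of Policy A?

7405

Baseline:
  Y = 10
  H = 103 − 4·10 = 63
  Q = 126 − 2·10 − 63 = 43
  A = 3 − 3·63 − 5·43 = -401
  T = -39 + 4·63 − 6·43 − 3·(-401) = 1158
Policy A (Y := 71, Q := -2):
  Y = 71
  H = 103 − 4·71 = -181
  Q = -2
  A = 3 − 3·(-181) − 5·(-2) = 556
  T = -39 + 4·(-181) − 6·(-2) − 3·556 = -2419
ΔA = 556 − (-401) = 957; ΔT = -2419 − 1158 = -3577
Score = 4·957 + (-1)·(-3577) = 7405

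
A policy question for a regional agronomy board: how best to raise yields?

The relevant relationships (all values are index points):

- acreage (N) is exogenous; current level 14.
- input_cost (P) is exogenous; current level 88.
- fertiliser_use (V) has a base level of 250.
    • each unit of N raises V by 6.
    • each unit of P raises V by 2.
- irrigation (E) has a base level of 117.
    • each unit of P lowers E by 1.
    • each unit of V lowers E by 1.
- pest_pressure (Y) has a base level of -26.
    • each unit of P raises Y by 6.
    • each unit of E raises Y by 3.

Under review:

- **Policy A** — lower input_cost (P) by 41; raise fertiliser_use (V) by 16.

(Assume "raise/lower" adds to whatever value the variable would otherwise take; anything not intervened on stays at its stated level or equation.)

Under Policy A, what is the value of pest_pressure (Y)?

Policy A (P − 41, V + 16):
  N = 14
  P = 88 − 41 = 47
  V = 250 + 6·14 + 2·47 (+16 from intervention) = 444
  E = 117 − 47 − 444 = -374
  Y = -26 + 6·47 + 3·(-374) = -866

-866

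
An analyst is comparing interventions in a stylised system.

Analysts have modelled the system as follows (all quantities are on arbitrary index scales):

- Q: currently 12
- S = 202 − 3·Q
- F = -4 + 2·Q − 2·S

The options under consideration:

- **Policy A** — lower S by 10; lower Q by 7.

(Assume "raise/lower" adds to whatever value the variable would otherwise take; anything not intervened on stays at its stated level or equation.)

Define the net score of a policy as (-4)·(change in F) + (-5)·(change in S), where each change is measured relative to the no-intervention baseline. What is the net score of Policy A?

89

Baseline:
  Q = 12
  S = 202 − 3·12 = 166
  F = -4 + 2·12 − 2·166 = -312
Policy A (S − 10, Q − 7):
  Q = 12 − 7 = 5
  S = 202 − 3·5 (−10 from intervention) = 177
  F = -4 + 2·5 − 2·177 = -348
ΔF = -348 − (-312) = -36; ΔS = 177 − 166 = 11
Score = (-4)·(-36) + (-5)·11 = 89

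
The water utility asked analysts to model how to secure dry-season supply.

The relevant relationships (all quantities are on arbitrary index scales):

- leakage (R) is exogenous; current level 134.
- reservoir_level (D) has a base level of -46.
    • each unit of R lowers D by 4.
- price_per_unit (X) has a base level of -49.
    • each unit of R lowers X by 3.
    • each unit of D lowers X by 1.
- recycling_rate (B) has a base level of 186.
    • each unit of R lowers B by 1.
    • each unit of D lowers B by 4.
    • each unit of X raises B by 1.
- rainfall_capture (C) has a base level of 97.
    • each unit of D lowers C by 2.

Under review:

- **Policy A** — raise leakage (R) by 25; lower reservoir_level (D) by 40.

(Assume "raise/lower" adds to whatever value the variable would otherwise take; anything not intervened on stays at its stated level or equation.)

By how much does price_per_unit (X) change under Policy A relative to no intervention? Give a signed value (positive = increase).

Baseline:
  R = 134
  D = -46 − 4·134 = -582
  X = -49 − 3·134 − (-582) = 131
Policy A (R + 25, D − 40):
  R = 134 + 25 = 159
  D = -46 − 4·159 (−40 from intervention) = -722
  X = -49 − 3·159 − (-722) = 196
Change in X: 196 − 131 = 65

65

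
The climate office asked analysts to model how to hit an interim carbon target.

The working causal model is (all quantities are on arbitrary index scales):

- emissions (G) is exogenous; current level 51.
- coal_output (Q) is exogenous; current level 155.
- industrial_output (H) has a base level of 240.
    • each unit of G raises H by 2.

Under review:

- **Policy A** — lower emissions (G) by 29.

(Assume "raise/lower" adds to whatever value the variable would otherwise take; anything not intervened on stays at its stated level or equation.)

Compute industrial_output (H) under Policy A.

Policy A (G − 29):
  G = 51 − 29 = 22
  H = 240 + 2·22 = 284

284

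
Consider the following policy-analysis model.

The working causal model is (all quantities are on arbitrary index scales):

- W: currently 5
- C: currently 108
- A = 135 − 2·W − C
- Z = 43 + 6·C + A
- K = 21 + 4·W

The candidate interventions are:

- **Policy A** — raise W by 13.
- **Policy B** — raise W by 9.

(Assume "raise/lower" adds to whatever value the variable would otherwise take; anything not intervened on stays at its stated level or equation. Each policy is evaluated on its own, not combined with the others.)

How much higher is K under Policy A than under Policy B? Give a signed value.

16

Policy A (W + 13):
  W = 5 + 13 = 18
  K = 21 + 4·18 = 93
Policy B (W + 9):
  W = 5 + 9 = 14
  K = 21 + 4·14 = 77
K: 93 − 77 = 16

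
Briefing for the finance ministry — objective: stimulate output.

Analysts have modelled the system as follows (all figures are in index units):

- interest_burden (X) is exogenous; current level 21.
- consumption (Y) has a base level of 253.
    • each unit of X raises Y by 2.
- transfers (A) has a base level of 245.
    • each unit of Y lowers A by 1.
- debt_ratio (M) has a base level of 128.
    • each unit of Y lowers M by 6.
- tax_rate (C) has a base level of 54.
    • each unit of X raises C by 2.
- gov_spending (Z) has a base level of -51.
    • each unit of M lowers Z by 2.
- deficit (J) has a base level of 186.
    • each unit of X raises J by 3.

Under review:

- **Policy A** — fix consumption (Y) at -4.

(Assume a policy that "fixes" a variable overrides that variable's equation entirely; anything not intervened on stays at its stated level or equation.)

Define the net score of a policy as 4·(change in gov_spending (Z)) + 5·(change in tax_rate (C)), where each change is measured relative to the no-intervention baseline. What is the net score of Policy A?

Baseline:
  X = 21
  Y = 253 + 2·21 = 295
  M = 128 − 6·295 = -1642
  C = 54 + 2·21 = 96
  Z = -51 − 2·(-1642) = 3233
Policy A (Y := -4):
  X = 21
  Y = -4
  M = 128 − 6·(-4) = 152
  C = 54 + 2·21 = 96
  Z = -51 − 2·152 = -355
ΔZ = -355 − 3233 = -3588; ΔC = 96 − 96 = 0
Score = 4·(-3588) + 5·0 = -14352

-14352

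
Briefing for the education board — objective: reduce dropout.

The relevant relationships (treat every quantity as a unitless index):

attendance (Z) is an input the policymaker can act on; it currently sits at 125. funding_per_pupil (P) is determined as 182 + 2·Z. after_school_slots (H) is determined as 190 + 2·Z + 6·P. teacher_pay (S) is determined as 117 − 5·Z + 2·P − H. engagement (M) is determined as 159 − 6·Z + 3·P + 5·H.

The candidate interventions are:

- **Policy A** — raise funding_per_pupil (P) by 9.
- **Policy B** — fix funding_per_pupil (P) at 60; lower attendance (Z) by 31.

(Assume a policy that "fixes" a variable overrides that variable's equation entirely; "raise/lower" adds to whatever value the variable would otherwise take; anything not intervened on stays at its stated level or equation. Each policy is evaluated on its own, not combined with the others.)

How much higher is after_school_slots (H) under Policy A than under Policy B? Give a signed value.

2348

Policy A (P + 9):
  Z = 125
  P = 182 + 2·125 (+9 from intervention) = 441
  H = 190 + 2·125 + 6·441 = 3086
Policy B (P := 60, Z − 31):
  Z = 125 − 31 = 94
  P = 60
  H = 190 + 2·94 + 6·60 = 738
H: 3086 − 738 = 2348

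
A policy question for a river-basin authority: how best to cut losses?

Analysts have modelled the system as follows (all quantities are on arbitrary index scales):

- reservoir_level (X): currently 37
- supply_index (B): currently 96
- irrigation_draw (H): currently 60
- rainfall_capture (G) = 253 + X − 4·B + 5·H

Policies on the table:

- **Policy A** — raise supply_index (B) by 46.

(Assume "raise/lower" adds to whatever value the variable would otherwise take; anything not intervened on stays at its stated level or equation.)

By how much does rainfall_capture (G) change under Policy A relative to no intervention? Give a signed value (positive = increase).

-184

Baseline:
  X = 37
  B = 96
  H = 60
  G = 253 + 37 − 4·96 + 5·60 = 206
Policy A (B + 46):
  X = 37
  B = 96 + 46 = 142
  H = 60
  G = 253 + 37 − 4·142 + 5·60 = 22
Change in G: 22 − 206 = -184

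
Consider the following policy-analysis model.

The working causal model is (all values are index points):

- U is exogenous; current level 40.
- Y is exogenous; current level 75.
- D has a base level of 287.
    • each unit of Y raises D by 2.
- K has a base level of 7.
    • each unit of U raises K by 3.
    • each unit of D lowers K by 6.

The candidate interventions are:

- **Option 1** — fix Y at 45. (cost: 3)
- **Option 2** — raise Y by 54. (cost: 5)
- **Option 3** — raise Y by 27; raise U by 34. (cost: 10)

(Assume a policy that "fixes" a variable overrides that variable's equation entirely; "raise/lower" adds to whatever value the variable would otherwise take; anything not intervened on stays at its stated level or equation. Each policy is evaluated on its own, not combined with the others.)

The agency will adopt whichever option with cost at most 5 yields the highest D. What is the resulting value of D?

Option 1 (Y := 45):
  Y = 45
  D = 287 + 2·45 = 377
Option 2 (Y + 54):
  Y = 75 + 54 = 129
  D = 287 + 2·129 = 545
Comparing — Option 1: D=377, Option 2: D=545. Highest is 545 (Option 2).

545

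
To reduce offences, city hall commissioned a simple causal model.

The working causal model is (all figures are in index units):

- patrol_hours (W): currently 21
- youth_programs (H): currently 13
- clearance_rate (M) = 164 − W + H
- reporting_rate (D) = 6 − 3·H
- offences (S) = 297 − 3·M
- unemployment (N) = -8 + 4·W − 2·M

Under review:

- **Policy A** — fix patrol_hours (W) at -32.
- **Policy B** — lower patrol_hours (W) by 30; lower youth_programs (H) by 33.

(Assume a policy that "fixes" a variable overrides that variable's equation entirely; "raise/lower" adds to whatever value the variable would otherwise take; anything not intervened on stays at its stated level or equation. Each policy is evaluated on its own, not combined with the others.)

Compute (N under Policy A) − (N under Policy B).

Policy A (W := -32):
  W = -32
  H = 13
  M = 164 − (-32) + 13 = 209
  N = -8 + 4·(-32) − 2·209 = -554
Policy B (W − 30, H − 33):
  W = 21 − 30 = -9
  H = 13 − 33 = -20
  M = 164 − (-9) + (-20) = 153
  N = -8 + 4·(-9) − 2·153 = -350
N: -554 − (-350) = -204

-204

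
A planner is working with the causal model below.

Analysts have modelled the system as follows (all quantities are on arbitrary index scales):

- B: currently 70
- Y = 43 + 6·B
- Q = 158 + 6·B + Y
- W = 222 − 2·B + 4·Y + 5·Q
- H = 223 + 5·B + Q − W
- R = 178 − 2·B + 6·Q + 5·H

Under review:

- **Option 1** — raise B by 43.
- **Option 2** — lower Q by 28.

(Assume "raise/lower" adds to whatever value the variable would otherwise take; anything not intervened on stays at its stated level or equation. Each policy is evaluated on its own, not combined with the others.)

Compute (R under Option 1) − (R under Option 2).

Option 1 (B + 43):
  B = 70 + 43 = 113
  Y = 43 + 6·113 = 721
  Q = 158 + 6·113 + 721 = 1557
  W = 222 − 2·113 + 4·721 + 5·1557 = 10665
  H = 223 + 5·113 + 1557 − 10665 = -8320
  R = 178 − 2·113 + 6·1557 + 5·(-8320) = -32306
Option 2 (Q − 28):
  B = 70
  Y = 43 + 6·70 = 463
  Q = 158 + 6·70 + 463 (−28 from intervention) = 1013
  W = 222 − 2·70 + 4·463 + 5·1013 = 6999
  H = 223 + 5·70 + 1013 − 6999 = -5413
  R = 178 − 2·70 + 6·1013 + 5·(-5413) = -20949
R: -32306 − (-20949) = -11357

-11357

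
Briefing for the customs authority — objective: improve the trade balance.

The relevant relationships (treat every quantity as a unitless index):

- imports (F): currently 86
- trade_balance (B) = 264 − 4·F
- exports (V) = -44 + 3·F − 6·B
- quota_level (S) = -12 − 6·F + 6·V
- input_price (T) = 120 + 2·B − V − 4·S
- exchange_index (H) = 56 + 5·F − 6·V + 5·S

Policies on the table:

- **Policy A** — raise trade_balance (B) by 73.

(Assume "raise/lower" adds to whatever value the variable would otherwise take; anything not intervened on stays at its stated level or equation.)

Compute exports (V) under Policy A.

256

Policy A (B + 73):
  F = 86
  B = 264 − 4·86 (+73 from intervention) = -7
  V = -44 + 3·86 − 6·(-7) = 256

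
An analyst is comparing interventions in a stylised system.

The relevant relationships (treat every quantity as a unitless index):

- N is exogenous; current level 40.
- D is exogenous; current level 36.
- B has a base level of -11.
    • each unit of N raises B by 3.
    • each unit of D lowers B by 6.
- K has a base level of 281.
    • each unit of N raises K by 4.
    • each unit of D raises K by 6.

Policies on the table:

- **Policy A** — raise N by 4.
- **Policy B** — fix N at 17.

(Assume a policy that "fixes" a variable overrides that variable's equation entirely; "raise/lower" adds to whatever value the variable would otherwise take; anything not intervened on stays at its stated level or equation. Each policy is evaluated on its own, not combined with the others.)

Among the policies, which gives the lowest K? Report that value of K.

Policy A (N + 4):
  N = 40 + 4 = 44
  D = 36
  K = 281 + 4·44 + 6·36 = 673
Policy B (N := 17):
  N = 17
  D = 36
  K = 281 + 4·17 + 6·36 = 565
Comparing — Policy A: K=673, Policy B: K=565. Lowest is 565 (Policy B).

565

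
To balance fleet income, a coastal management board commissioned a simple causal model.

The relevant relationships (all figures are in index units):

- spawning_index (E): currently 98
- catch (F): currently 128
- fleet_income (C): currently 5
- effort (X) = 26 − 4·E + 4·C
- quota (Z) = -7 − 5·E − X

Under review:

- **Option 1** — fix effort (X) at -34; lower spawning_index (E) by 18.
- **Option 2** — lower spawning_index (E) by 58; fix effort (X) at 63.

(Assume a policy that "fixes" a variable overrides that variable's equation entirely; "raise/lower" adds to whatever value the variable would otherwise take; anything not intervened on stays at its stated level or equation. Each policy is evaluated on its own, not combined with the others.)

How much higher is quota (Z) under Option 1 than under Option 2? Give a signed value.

Option 1 (X := -34, E − 18):
  E = 98 − 18 = 80
  C = 5
  X = -34
  Z = -7 − 5·80 − (-34) = -373
Option 2 (E − 58, X := 63):
  E = 98 − 58 = 40
  C = 5
  X = 63
  Z = -7 − 5·40 − 63 = -270
Z: -373 − (-270) = -103

-103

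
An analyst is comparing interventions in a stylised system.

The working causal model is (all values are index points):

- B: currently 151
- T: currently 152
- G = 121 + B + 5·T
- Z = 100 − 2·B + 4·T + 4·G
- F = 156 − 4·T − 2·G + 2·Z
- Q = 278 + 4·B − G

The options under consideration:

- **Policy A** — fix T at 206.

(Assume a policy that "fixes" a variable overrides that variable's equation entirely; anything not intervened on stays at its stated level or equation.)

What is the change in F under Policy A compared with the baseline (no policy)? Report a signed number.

Baseline:
  B = 151
  T = 152
  G = 121 + 151 + 5·152 = 1032
  Z = 100 − 2·151 + 4·152 + 4·1032 = 4534
  F = 156 − 4·152 − 2·1032 + 2·4534 = 6552
Policy A (T := 206):
  B = 151
  T = 206
  G = 121 + 151 + 5·206 = 1302
  Z = 100 − 2·151 + 4·206 + 4·1302 = 5830
  F = 156 − 4·206 − 2·1302 + 2·5830 = 8388
Change in F: 8388 − 6552 = 1836

1836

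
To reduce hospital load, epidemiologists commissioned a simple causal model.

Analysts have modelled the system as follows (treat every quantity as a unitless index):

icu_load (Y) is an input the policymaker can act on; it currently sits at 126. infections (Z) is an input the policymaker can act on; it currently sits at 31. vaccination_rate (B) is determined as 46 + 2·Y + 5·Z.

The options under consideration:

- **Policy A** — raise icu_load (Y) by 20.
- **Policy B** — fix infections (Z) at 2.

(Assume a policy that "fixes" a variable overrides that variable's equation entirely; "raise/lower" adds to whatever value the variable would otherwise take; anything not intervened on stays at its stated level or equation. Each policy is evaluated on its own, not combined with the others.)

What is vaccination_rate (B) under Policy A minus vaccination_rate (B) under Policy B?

Policy A (Y + 20):
  Y = 126 + 20 = 146
  Z = 31
  B = 46 + 2·146 + 5·31 = 493
Policy B (Z := 2):
  Y = 126
  Z = 2
  B = 46 + 2·126 + 5·2 = 308
B: 493 − 308 = 185

185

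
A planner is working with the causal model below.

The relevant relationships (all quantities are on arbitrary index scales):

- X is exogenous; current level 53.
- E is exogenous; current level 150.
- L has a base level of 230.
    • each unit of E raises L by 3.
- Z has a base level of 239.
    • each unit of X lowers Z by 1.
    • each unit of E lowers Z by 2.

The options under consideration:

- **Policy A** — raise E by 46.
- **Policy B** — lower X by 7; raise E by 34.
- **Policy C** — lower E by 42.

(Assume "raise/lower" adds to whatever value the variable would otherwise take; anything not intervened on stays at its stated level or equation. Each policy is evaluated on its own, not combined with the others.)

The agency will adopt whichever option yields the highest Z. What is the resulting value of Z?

-30

Policy A (E + 46):
  X = 53
  E = 150 + 46 = 196
  Z = 239 − 53 − 2·196 = -206
Policy B (X − 7, E + 34):
  X = 53 − 7 = 46
  E = 150 + 34 = 184
  Z = 239 − 46 − 2·184 = -175
Policy C (E − 42):
  X = 53
  E = 150 − 42 = 108
  Z = 239 − 53 − 2·108 = -30
Comparing — Policy A: Z=-206, Policy B: Z=-175, Policy C: Z=-30. Highest is -30 (Policy C).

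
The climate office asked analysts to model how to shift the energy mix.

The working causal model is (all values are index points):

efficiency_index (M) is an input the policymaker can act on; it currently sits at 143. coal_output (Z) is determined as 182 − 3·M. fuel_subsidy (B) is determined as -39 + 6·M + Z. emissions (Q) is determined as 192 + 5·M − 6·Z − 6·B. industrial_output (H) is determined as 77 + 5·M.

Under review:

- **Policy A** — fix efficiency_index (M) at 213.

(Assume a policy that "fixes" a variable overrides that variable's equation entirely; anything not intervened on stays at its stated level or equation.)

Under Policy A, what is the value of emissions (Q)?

Policy A (M := 213):
  M = 213
  Z = 182 − 3·213 = -457
  B = -39 + 6·213 + (-457) = 782
  Q = 192 + 5·213 − 6·(-457) − 6·782 = -693

-693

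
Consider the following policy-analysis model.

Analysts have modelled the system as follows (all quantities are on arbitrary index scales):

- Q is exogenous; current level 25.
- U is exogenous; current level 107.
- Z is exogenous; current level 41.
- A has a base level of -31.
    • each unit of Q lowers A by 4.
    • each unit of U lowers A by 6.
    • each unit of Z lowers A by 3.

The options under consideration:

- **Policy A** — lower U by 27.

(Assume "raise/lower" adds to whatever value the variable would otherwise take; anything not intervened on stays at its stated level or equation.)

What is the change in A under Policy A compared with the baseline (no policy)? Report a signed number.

162

Baseline:
  Q = 25
  U = 107
  Z = 41
  A = -31 − 4·25 − 6·107 − 3·41 = -896
Policy A (U − 27):
  Q = 25
  U = 107 − 27 = 80
  Z = 41
  A = -31 − 4·25 − 6·80 − 3·41 = -734
Change in A: -734 − (-896) = 162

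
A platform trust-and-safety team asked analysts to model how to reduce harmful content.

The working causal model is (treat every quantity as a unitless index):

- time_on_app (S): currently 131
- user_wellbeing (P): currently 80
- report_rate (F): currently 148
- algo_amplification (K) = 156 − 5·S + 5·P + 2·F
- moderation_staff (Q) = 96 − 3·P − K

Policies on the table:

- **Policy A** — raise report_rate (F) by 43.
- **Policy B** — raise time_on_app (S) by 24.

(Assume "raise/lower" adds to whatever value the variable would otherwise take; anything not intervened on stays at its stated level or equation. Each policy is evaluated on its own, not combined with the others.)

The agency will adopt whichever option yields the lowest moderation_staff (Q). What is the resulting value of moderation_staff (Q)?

Policy A (F + 43):
  S = 131
  P = 80
  F = 148 + 43 = 191
  K = 156 − 5·131 + 5·80 + 2·191 = 283
  Q = 96 − 3·80 − 283 = -427
Policy B (S + 24):
  S = 131 + 24 = 155
  P = 80
  F = 148
  K = 156 − 5·155 + 5·80 + 2·148 = 77
  Q = 96 − 3·80 − 77 = -221
Comparing — Policy A: Q=-427, Policy B: Q=-221. Lowest is -427 (Policy A).

-427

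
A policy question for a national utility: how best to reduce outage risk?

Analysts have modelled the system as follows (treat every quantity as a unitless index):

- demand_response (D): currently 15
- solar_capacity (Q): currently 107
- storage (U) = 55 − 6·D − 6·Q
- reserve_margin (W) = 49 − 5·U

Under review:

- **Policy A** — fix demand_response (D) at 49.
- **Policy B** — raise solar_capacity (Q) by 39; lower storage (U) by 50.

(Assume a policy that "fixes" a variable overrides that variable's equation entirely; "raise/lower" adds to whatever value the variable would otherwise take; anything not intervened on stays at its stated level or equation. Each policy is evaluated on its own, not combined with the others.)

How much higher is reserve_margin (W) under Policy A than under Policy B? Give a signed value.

-400

Policy A (D := 49):
  D = 49
  Q = 107
  U = 55 − 6·49 − 6·107 = -881
  W = 49 − 5·(-881) = 4454
Policy B (Q + 39, U − 50):
  D = 15
  Q = 107 + 39 = 146
  U = 55 − 6·15 − 6·146 (−50 from intervention) = -961
  W = 49 − 5·(-961) = 4854
W: 4454 − 4854 = -400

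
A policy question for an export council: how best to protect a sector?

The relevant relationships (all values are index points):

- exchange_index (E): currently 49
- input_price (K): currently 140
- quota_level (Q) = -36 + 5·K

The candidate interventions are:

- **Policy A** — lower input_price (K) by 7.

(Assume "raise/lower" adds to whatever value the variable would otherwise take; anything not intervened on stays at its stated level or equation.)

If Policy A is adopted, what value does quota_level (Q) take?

Policy A (K − 7):
  K = 140 − 7 = 133
  Q = -36 + 5·133 = 629

629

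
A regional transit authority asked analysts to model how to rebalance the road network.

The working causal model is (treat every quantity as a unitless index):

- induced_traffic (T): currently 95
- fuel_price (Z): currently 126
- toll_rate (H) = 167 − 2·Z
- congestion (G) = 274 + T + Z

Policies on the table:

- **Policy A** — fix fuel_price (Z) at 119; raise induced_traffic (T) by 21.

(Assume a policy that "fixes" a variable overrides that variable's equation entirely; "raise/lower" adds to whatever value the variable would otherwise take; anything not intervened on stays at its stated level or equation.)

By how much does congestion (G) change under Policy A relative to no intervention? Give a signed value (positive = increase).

Baseline:
  T = 95
  Z = 126
  G = 274 + 95 + 126 = 495
Policy A (Z := 119, T + 21):
  T = 95 + 21 = 116
  Z = 119
  G = 274 + 116 + 119 = 509
Change in G: 509 − 495 = 14

14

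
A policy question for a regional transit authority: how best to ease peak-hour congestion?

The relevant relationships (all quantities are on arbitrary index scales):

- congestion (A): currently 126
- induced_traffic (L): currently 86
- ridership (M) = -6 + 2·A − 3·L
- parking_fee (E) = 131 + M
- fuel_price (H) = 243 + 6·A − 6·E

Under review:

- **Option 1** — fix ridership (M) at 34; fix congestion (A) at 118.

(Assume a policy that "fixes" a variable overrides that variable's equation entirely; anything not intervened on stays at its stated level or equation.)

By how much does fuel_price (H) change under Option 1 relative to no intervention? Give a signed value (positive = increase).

Baseline:
  A = 126
  L = 86
  M = -6 + 2·126 − 3·86 = -12
  E = 131 + (-12) = 119
  H = 243 + 6·126 − 6·119 = 285
Option 1 (M := 34, A := 118):
  A = 118
  L = 86
  M = 34
  E = 131 + 34 = 165
  H = 243 + 6·118 − 6·165 = -39
Change in H: -39 − 285 = -324

-324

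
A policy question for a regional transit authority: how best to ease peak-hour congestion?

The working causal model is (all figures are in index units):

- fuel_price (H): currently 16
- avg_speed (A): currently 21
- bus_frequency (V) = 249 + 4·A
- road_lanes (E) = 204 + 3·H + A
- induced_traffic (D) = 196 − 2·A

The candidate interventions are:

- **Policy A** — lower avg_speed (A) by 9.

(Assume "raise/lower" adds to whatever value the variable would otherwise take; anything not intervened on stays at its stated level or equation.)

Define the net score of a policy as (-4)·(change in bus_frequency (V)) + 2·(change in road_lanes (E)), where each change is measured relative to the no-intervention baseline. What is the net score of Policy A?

126

Baseline:
  H = 16
  A = 21
  V = 249 + 4·21 = 333
  E = 204 + 3·16 + 21 = 273
Policy A (A − 9):
  H = 16
  A = 21 − 9 = 12
  V = 249 + 4·12 = 297
  E = 204 + 3·16 + 12 = 264
ΔV = 297 − 333 = -36; ΔE = 264 − 273 = -9
Score = (-4)·(-36) + 2·(-9) = 126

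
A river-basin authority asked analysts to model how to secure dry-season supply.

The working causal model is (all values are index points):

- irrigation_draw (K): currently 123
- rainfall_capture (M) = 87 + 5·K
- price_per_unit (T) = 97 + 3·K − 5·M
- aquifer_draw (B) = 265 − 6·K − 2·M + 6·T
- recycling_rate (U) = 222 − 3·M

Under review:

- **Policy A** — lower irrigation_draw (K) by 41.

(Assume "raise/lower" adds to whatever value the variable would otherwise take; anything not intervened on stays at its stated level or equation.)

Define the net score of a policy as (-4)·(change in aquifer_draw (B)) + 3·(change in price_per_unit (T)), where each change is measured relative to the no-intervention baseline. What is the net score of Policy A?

Baseline:
  K = 123
  M = 87 + 5·123 = 702
  T = 97 + 3·123 − 5·702 = -3044
  B = 265 − 6·123 − 2·702 + 6·(-3044) = -20141
Policy A (K − 41):
  K = 123 − 41 = 82
  M = 87 + 5·82 = 497
  T = 97 + 3·82 − 5·497 = -2142
  B = 265 − 6·82 − 2·497 + 6·(-2142) = -14073
ΔB = -14073 − (-20141) = 6068; ΔT = -2142 − (-3044) = 902
Score = (-4)·6068 + 3·902 = -21566

-21566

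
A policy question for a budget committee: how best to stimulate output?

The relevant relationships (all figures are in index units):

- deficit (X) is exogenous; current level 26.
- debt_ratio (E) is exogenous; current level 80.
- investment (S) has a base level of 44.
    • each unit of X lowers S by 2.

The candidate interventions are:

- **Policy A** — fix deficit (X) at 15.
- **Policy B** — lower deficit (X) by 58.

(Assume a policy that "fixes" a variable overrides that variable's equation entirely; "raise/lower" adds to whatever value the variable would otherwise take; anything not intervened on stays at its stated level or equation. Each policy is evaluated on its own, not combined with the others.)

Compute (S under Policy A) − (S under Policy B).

-94

Policy A (X := 15):
  X = 15
  S = 44 − 2·15 = 14
Policy B (X − 58):
  X = 26 − 58 = -32
  S = 44 − 2·(-32) = 108
S: 14 − 108 = -94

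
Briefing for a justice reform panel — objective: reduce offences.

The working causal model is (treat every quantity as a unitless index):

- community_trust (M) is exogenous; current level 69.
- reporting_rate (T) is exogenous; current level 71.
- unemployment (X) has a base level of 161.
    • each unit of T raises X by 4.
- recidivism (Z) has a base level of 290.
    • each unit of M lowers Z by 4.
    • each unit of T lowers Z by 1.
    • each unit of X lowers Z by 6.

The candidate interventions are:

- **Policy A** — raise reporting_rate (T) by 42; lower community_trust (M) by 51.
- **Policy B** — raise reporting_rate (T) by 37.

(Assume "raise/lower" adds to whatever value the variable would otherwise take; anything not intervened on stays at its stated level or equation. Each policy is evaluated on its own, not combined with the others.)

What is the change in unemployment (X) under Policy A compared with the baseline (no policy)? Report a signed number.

Baseline:
  T = 71
  X = 161 + 4·71 = 445
Policy A (T + 42, M − 51):
  T = 71 + 42 = 113
  X = 161 + 4·113 = 613
Change in X: 613 − 445 = 168

168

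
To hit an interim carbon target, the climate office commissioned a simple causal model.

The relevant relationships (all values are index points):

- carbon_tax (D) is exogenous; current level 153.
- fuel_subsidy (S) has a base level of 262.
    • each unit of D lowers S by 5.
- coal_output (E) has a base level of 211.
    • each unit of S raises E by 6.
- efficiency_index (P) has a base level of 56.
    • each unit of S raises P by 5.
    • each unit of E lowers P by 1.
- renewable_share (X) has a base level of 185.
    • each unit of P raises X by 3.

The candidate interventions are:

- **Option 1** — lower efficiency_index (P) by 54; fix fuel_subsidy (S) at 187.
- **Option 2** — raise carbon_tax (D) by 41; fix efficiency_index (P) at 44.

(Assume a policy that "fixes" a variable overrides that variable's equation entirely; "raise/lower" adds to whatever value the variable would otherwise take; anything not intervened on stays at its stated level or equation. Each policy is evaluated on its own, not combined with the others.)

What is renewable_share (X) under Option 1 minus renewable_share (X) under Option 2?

-1320

Option 1 (P − 54, S := 187):
  D = 153
  S = 187
  E = 211 + 6·187 = 1333
  P = 56 + 5·187 − 1333 (−54 from intervention) = -396
  X = 185 + 3·(-396) = -1003
Option 2 (D + 41, P := 44):
  D = 153 + 41 = 194
  S = 262 − 5·194 = -708
  E = 211 + 6·(-708) = -4037
  P = 44
  X = 185 + 3·44 = 317
X: -1003 − 317 = -1320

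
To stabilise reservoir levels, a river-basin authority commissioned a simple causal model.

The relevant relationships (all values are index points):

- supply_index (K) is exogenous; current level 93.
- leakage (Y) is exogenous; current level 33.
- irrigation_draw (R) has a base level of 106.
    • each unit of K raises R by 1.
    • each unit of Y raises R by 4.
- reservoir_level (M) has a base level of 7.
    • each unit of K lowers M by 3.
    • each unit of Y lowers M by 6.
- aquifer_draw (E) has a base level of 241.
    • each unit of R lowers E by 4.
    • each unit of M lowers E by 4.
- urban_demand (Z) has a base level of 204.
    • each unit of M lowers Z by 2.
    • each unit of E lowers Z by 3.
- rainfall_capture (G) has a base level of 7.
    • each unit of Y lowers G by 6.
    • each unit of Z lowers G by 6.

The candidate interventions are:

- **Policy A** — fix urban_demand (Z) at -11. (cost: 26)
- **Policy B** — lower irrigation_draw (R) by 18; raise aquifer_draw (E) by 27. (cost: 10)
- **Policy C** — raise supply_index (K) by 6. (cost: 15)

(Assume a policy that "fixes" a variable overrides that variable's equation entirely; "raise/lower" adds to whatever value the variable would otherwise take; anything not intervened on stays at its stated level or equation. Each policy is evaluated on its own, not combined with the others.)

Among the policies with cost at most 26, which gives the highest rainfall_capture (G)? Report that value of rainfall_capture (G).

Policy A (Z := -11):
  K = 93
  Y = 33
  R = 106 + 93 + 4·33 = 331
  M = 7 − 3·93 − 6·33 = -470
  E = 241 − 4·331 − 4·(-470) = 797
  Z = -11
  G = 7 − 6·33 − 6·(-11) = -125
Policy B (R − 18, E + 27):
  K = 93
  Y = 33
  R = 106 + 93 + 4·33 (−18 from intervention) = 313
  M = 7 − 3·93 − 6·33 = -470
  E = 241 − 4·313 − 4·(-470) (+27 from intervention) = 896
  Z = 204 − 2·(-470) − 3·896 = -1544
  G = 7 − 6·33 − 6·(-1544) = 9073
Policy C (K + 6):
  K = 93 + 6 = 99
  Y = 33
  R = 106 + 99 + 4·33 = 337
  M = 7 − 3·99 − 6·33 = -488
  E = 241 − 4·337 − 4·(-488) = 845
  Z = 204 − 2·(-488) − 3·845 = -1355
  G = 7 − 6·33 − 6·(-1355) = 7939
Comparing — Policy A: G=-125, Policy B: G=9073, Policy C: G=7939. Highest is 9073 (Policy B).

9073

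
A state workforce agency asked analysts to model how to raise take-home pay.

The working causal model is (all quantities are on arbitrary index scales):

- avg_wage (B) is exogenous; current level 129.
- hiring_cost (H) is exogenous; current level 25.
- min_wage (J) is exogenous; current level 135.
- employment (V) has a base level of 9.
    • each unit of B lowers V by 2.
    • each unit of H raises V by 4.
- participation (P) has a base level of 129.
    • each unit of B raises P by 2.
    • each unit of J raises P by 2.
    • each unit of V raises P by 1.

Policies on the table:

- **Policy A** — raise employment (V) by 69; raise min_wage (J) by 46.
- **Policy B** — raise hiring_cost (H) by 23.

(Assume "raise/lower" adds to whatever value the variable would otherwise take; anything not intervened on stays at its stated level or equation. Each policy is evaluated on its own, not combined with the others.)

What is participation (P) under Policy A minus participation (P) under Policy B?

Policy A (V + 69, J + 46):
  B = 129
  H = 25
  J = 135 + 46 = 181
  V = 9 − 2·129 + 4·25 (+69 from intervention) = -80
  P = 129 + 2·129 + 2·181 + (-80) = 669
Policy B (H + 23):
  B = 129
  H = 25 + 23 = 48
  J = 135
  V = 9 − 2·129 + 4·48 = -57
  P = 129 + 2·129 + 2·135 + (-57) = 600
P: 669 − 600 = 69

69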